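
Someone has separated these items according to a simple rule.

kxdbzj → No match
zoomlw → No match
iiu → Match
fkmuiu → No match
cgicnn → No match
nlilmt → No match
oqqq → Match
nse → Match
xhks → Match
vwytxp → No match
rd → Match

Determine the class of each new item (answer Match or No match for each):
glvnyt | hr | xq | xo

No match, Match, Match, Match

A rule that fits every label: length ≤ 4 — true of each 'Match' example, false of each 'No match' one.
glvnyt: length 6 — does not satisfy this, so No match.
hr: length 2 — meets the rule, so Match.
xq: length 2 — meets the rule, so Match.
xo: length 2 — meets the rule, so Match.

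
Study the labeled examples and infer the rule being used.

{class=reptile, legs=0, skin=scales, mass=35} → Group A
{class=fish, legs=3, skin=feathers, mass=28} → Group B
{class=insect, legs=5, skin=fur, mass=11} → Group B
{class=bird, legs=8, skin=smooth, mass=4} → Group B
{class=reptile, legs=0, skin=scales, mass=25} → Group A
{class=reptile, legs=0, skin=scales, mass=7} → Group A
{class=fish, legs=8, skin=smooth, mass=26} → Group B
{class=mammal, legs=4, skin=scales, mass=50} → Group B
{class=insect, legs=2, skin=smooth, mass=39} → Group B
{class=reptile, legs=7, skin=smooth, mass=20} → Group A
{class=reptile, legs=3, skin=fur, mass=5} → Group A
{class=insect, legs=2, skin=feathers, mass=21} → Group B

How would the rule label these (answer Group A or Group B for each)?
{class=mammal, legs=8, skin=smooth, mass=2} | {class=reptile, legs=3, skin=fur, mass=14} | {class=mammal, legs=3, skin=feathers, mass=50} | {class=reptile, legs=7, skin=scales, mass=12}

Group B, Group A, Group B, Group A

The classifier is using: class is reptile.
{class=mammal, legs=8, skin=smooth, mass=2}: Group B (class is mammal). {class=reptile, legs=3, skin=fur, mass=14}: Group A (class is reptile). {class=mammal, legs=3, skin=feathers, mass=50}: Group B (class is mammal). {class=reptile, legs=7, skin=scales, mass=12}: Group A (class is reptile).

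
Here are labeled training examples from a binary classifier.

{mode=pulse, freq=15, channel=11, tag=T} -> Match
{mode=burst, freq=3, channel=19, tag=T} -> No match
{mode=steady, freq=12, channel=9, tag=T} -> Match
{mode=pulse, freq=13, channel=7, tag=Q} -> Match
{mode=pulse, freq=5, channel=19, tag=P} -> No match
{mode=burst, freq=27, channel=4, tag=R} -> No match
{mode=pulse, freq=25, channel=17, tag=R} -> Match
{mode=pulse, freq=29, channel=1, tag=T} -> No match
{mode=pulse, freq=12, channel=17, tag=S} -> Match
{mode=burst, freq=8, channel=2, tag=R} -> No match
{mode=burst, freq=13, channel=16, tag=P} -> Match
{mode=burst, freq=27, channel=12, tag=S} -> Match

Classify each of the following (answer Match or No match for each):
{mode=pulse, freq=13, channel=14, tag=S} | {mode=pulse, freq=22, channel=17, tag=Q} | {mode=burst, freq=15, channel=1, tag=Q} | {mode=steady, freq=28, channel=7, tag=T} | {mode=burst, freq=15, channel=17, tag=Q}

Match, Match, No match, Match, Match

The classifier is using: channel ≥ 7 AND freq ≥ 8.
Match: {mode=pulse, freq=13, channel=14, tag=S}, since channel = 14, freq = 13. Match: {mode=pulse, freq=22, channel=17, tag=Q}, since channel = 17, freq = 22. No match: {mode=burst, freq=15, channel=1, tag=Q}, since channel = 1, freq = 15. Match: {mode=steady, freq=28, channel=7, tag=T}, since channel = 7, freq = 28. Match: {mode=burst, freq=15, channel=17, tag=Q}, since channel = 17, freq = 15.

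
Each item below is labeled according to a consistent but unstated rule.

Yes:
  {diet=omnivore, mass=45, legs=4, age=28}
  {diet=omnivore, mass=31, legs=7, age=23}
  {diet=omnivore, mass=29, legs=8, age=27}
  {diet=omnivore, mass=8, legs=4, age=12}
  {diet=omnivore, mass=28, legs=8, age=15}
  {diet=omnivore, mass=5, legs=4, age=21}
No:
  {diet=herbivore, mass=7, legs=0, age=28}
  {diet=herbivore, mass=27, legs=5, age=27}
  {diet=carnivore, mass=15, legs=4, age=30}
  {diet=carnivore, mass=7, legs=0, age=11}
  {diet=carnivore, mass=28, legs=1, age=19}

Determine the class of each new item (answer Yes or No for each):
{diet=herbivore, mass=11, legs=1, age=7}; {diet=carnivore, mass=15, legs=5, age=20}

'Yes' ⟺ diet is omnivore.
No: {diet=herbivore, mass=11, legs=1, age=7}, since diet is herbivore. No: {diet=carnivore, mass=15, legs=5, age=20}, since diet is carnivore.

No, No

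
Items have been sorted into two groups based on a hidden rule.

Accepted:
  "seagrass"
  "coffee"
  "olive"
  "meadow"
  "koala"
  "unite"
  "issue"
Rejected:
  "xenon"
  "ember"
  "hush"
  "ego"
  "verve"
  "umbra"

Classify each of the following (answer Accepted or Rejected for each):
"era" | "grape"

Rejected, Rejected

Rule: has ≥ 3 vowels. This holds for each 'Accepted' example and fails for each 'Rejected' one.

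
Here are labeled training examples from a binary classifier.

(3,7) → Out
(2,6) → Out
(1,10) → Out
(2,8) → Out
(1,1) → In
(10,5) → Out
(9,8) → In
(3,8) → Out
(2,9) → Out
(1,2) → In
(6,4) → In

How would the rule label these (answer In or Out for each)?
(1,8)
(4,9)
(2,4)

Out, Out, In

A rule that fits every label: |first − second| ≤ 2 — true of each 'In' example, false of each 'Out' one.
Out: (1,8), since |1−8| = 7.
Out: (4,9), since |4−9| = 5.
In: (2,4), since |2−4| = 2.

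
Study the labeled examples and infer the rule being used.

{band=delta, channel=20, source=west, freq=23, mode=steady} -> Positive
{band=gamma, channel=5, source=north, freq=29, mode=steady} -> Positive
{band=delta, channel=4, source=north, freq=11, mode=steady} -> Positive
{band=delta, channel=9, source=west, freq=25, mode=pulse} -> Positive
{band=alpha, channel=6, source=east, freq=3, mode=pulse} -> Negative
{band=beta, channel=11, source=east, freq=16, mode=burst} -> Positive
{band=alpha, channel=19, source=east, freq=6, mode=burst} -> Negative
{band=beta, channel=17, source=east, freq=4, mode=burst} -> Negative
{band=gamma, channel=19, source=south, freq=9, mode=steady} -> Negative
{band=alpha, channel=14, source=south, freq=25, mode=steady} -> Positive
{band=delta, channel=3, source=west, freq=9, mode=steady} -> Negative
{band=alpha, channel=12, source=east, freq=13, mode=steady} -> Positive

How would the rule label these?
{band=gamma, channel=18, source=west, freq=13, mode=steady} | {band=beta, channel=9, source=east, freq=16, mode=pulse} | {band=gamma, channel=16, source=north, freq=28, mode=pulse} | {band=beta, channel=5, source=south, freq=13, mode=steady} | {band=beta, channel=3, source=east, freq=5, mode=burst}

The rule appears to be: freq ≥ 11.
{band=gamma, channel=18, source=west, freq=13, mode=steady} → freq = 13 → Positive.
{band=beta, channel=9, source=east, freq=16, mode=pulse} → freq = 16 → Positive.
{band=gamma, channel=16, source=north, freq=28, mode=pulse} → freq = 28 → Positive.
{band=beta, channel=5, source=south, freq=13, mode=steady} → freq = 13 → Positive.
{band=beta, channel=3, source=east, freq=5, mode=burst} → freq = 5 → Negative.

Positive, Positive, Positive, Positive, Negative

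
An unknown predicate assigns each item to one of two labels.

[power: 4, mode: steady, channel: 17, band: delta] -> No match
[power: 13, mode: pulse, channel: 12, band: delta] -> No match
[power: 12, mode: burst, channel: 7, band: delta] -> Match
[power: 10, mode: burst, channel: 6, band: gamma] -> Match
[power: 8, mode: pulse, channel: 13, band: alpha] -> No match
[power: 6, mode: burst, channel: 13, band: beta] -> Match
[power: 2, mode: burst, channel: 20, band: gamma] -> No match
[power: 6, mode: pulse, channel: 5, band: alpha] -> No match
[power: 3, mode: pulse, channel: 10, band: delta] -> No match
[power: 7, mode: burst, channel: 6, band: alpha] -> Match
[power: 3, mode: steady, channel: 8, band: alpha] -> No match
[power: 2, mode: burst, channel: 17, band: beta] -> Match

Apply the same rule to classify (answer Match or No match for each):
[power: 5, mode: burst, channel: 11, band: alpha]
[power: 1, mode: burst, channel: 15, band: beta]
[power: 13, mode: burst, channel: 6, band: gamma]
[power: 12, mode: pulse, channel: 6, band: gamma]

Match, Match, Match, No match

'Match' ⟺ mode is burst AND channel ≤ 17.
[power: 5, mode: burst, channel: 11, band: alpha]: Match (mode is burst, channel = 11).
[power: 1, mode: burst, channel: 15, band: beta]: Match (mode is burst, channel = 15).
[power: 13, mode: burst, channel: 6, band: gamma]: Match (mode is burst, channel = 6).
[power: 12, mode: pulse, channel: 6, band: gamma]: No match (mode is pulse, channel = 6).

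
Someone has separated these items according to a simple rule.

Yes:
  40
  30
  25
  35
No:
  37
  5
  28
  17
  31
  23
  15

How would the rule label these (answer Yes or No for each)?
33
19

No, No

The simplest hypothesis consistent with all the labels is: multiple of 5 AND at least 17.
33: 33 = 5·6 + 3, 33 ≥ 17 — does not fit, so No. 19: 19 = 5·3 + 4, 19 ≥ 17 — does not fit, so No.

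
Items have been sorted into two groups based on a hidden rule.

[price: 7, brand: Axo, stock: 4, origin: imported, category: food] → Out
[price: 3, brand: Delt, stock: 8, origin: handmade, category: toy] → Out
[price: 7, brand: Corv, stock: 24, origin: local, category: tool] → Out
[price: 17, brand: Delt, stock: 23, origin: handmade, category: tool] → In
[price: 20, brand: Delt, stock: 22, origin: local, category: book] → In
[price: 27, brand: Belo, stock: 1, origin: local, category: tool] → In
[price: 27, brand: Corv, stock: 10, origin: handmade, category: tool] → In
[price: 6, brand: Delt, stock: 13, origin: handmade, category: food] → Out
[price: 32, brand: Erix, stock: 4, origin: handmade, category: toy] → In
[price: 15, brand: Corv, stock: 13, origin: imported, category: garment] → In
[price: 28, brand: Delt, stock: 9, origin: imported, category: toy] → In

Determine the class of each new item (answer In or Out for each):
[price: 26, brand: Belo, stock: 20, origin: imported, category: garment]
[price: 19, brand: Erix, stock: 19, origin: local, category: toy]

In, In

A rule that fits every label: price ≥ 15 — true of each 'In' example, false of each 'Out' one.
[price: 26, brand: Belo, stock: 20, origin: imported, category: garment] → price = 26 → In.
[price: 19, brand: Erix, stock: 19, origin: local, category: toy] → price = 19 → In.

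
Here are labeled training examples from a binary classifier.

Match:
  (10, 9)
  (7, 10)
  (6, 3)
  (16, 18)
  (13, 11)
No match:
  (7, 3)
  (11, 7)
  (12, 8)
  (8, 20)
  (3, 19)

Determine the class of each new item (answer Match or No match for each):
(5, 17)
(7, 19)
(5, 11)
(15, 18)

The classifier is using: |first − second| ≤ 3.

No match, No match, No match, Match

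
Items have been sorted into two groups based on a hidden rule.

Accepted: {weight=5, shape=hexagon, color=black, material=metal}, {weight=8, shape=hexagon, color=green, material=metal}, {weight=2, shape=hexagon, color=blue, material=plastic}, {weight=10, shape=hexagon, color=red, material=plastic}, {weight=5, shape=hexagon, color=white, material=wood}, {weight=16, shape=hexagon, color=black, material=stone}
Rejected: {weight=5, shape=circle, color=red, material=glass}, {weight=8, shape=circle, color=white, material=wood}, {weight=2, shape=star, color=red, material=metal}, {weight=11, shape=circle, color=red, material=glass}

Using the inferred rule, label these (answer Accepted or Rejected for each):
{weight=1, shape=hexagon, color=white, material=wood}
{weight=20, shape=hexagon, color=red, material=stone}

The classifier is using: shape is hexagon.
{weight=1, shape=hexagon, color=white, material=wood}: shape is hexagon, satisfies this → Accepted. {weight=20, shape=hexagon, color=red, material=stone}: shape is hexagon, satisfies this → Accepted.

Accepted, Accepted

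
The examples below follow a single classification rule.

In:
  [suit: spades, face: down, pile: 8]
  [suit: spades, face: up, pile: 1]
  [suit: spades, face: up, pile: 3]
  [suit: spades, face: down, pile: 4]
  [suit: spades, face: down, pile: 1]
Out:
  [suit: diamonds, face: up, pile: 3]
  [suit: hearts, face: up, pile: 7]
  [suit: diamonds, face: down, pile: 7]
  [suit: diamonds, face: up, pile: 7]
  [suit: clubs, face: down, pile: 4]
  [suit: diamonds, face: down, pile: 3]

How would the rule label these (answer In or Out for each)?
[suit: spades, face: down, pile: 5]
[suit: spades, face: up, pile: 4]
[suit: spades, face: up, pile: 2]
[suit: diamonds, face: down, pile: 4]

In, In, In, Out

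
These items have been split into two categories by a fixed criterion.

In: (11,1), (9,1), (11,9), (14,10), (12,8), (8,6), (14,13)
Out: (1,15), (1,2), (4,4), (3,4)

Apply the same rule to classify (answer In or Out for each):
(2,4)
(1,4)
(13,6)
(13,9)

Out, Out, In, In

The rule appears to be: first > second.
(2,4) → 2 < 4 → Out. (1,4) → 1 < 4 → Out. (13,6) → 13 > 6 → In. (13,9) → 13 > 9 → In.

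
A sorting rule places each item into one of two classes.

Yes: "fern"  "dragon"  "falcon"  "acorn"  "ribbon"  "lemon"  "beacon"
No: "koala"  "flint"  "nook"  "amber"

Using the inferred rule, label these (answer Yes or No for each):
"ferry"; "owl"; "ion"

No, No, Yes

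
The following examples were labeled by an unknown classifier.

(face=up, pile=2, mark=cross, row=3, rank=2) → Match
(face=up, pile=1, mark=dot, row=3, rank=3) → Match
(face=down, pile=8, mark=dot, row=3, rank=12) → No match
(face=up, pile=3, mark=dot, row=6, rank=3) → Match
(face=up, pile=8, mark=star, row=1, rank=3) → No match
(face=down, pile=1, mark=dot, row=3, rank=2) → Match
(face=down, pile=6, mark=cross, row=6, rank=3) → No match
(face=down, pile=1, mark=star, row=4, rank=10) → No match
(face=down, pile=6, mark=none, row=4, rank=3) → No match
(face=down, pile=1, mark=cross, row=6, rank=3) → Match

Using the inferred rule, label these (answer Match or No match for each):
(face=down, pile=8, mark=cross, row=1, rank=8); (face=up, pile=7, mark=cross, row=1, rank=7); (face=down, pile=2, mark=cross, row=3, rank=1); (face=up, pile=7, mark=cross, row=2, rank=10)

No match, No match, Match, No match

The simplest hypothesis consistent with all the labels is: rank ≤ 3 AND pile ≤ 3.
(face=down, pile=8, mark=cross, row=1, rank=8) — rank = 8, pile = 8, hence No match.
(face=up, pile=7, mark=cross, row=1, rank=7) — rank = 7, pile = 7, hence No match.
(face=down, pile=2, mark=cross, row=3, rank=1) — rank = 1, pile = 2, hence Match.
(face=up, pile=7, mark=cross, row=2, rank=10) — rank = 10, pile = 7, hence No match.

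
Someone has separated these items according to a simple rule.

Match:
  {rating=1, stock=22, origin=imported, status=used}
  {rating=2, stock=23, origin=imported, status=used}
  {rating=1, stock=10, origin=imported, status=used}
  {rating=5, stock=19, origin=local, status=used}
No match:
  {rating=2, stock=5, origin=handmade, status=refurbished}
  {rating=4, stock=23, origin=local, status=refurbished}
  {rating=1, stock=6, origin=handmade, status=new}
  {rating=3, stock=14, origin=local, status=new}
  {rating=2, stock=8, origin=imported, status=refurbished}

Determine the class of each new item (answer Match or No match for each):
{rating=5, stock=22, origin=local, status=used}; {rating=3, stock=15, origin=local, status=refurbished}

Match, No match

The distinguishing property — status is used — holds for all the 'Match' cases and none of the 'No match' cases.
{rating=5, stock=22, origin=local, status=used}: Match (status is used). {rating=3, stock=15, origin=local, status=refurbished}: No match (status is refurbished).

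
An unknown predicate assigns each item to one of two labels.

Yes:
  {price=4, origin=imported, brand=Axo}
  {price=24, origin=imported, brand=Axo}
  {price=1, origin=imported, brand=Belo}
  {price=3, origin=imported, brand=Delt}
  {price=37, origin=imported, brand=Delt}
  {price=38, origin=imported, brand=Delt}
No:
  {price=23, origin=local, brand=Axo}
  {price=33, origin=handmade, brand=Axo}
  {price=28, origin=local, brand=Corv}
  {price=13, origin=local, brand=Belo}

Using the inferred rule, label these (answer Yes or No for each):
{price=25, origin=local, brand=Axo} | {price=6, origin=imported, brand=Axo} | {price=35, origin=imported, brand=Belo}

No, Yes, Yes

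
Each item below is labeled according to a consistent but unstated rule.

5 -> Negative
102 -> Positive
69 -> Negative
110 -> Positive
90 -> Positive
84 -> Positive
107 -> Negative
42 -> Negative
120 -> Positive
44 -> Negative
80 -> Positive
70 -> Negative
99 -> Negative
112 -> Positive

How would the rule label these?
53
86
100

Negative, Positive, Positive

Rule: even AND at least 80. This holds for each 'Positive' example and fails for each 'Negative' one.
53: 53 is odd, 53 < 80 — does not satisfy this, so Negative. 86: 86 is even, 86 ≥ 80 — satisfies this, so Positive. 100: 100 is even, 100 ≥ 80 — satisfies this, so Positive.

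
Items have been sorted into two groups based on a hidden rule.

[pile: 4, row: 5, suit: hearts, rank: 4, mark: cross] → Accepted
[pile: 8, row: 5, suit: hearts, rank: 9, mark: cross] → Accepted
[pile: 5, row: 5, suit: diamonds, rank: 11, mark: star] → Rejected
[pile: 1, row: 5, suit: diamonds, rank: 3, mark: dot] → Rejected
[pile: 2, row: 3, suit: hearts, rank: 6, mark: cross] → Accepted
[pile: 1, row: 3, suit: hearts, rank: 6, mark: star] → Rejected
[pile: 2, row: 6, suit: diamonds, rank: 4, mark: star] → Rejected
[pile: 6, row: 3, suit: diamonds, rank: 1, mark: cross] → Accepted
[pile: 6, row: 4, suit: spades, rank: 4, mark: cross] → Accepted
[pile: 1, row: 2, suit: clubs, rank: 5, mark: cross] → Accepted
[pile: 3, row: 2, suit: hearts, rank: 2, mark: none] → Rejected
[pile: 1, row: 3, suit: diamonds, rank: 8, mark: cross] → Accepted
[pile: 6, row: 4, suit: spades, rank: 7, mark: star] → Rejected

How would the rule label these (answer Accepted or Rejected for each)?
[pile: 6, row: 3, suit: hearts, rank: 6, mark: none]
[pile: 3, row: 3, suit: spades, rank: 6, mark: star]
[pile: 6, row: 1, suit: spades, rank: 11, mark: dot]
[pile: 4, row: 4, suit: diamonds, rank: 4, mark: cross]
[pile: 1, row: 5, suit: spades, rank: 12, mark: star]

Rejected, Rejected, Rejected, Accepted, Rejected

Comparing the two groups points to one rule — mark is cross.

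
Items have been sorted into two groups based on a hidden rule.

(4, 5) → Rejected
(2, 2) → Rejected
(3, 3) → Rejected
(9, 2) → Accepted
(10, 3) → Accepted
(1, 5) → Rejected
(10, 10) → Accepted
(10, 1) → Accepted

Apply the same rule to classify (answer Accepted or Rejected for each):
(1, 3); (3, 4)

Rejected, Rejected

All 'Accepted' examples share one property — sum ≥ 11 — and every 'Rejected' example lacks it.
Rejected: (1, 3), since 1+3 = 4.
Rejected: (3, 4), since 3+4 = 7.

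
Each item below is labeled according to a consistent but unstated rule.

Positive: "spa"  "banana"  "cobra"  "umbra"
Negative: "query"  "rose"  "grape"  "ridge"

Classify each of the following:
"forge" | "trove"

The common property of the 'Positive' items is: ends with 'a'. No 'Negative' item has it.
"forge": ends with 'e' — does not satisfy this, so Negative. "trove": ends with 'e' — does not satisfy this, so Negative.

Negative, Negative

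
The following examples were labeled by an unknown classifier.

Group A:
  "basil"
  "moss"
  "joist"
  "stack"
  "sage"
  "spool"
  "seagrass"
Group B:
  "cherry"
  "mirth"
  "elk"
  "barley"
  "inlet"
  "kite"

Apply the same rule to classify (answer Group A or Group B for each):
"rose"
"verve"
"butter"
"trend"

Group A, Group B, Group B, Group B

The distinguishing property — contains 's' — holds for all the 'Group A' cases and none of the 'Group B' cases.
"rose" → has 's' → Group A.
"verve" → no 's' → Group B.
"butter" → no 's' → Group B.
"trend" → no 's' → Group B.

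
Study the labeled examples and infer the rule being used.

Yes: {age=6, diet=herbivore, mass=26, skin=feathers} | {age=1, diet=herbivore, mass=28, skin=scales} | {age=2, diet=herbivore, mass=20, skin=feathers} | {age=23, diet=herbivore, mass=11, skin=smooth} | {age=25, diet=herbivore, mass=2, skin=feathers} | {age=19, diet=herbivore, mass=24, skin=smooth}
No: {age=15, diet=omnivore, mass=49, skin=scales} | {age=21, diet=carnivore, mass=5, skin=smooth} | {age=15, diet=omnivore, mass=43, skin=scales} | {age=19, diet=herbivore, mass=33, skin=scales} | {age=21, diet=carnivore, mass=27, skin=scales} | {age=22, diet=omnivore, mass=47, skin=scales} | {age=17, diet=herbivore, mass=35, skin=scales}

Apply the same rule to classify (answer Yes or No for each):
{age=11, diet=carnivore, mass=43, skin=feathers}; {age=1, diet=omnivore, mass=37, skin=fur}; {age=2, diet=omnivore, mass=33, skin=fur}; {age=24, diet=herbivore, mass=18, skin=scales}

No, No, No, Yes

The simplest hypothesis consistent with all the labels is: diet is herbivore AND mass ≤ 28.
{age=11, diet=carnivore, mass=43, skin=feathers}: diet is carnivore, mass = 43 — fails this test, so No.
{age=1, diet=omnivore, mass=37, skin=fur}: diet is omnivore, mass = 37 — fails this test, so No.
{age=2, diet=omnivore, mass=33, skin=fur}: diet is omnivore, mass = 33 — fails this test, so No.
{age=24, diet=herbivore, mass=18, skin=scales}: diet is herbivore, mass = 18 — qualifies, so Yes.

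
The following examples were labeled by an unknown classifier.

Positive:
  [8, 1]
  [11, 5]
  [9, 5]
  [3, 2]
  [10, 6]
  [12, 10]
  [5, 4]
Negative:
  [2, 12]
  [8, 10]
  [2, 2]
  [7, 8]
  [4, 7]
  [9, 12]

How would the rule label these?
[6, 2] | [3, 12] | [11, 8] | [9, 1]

The pattern is that an item is 'Positive' exactly when: first > second.

Positive, Negative, Positive, Positive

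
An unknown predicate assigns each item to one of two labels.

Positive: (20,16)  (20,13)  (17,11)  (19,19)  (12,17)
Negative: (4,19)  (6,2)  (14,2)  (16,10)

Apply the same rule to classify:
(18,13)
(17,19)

A rule that fits every label: sum ≥ 28 — true of each 'Positive' example, false of each 'Negative' one.
Positive: (18,13), since 18+13 = 31.
Positive: (17,19), since 17+19 = 36.

Positive, Positive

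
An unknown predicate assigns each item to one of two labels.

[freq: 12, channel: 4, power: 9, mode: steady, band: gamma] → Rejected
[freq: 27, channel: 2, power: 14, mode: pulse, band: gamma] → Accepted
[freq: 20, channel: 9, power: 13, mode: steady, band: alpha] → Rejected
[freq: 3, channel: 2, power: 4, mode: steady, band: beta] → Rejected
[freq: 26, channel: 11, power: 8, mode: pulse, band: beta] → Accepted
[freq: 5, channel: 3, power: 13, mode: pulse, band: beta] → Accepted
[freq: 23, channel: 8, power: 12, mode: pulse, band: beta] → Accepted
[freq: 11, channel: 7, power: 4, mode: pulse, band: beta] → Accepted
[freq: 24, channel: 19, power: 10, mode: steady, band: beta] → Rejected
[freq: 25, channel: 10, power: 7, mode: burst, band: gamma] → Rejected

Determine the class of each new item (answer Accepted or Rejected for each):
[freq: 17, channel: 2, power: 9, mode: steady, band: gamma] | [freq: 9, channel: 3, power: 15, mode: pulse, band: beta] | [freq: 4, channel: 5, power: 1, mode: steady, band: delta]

Rejected, Accepted, Rejected

Checking candidate rules against both groups, what survives is: mode is pulse.
[freq: 17, channel: 2, power: 9, mode: steady, band: gamma]: mode is steady, doesn't match → Rejected.
[freq: 9, channel: 3, power: 15, mode: pulse, band: beta]: mode is pulse, meets the rule → Accepted.
[freq: 4, channel: 5, power: 1, mode: steady, band: delta]: mode is steady, doesn't match → Rejected.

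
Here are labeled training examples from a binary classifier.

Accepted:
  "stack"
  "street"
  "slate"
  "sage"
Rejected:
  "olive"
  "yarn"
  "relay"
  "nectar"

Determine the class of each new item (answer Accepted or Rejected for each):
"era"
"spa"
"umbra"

Rejected, Accepted, Rejected

The distinguishing property — contains 's' — holds for all the 'Accepted' cases and none of the 'Rejected' cases.
"era" → no 's' → Rejected.
"spa" → has 's' → Accepted.
"umbra" → no 's' → Rejected.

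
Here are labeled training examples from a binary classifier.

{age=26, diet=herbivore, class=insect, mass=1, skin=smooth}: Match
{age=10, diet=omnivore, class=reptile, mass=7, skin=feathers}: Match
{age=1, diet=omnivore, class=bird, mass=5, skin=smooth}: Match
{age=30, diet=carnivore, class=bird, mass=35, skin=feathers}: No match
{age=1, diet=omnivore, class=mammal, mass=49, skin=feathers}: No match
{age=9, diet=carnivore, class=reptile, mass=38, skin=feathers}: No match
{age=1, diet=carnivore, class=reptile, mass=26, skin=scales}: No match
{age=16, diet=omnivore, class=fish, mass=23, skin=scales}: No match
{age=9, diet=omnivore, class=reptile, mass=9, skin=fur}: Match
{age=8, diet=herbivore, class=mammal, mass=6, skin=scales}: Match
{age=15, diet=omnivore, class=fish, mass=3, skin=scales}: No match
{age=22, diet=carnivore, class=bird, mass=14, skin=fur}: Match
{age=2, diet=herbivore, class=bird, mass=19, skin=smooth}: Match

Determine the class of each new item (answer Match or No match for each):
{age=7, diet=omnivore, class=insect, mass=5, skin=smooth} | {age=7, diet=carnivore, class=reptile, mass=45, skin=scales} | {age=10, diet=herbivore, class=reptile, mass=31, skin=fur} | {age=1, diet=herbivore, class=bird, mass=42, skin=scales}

Match, No match, No match, No match

'Match' ⟺ mass ≠ 3 AND mass ≤ 19.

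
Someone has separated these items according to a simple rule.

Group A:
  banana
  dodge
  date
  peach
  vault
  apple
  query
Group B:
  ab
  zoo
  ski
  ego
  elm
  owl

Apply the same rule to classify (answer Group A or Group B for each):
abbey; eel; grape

'Group A' ⟺ length ≥ 4.
abbey — length 5, hence Group A. eel — length 3, hence Group B. grape — length 5, hence Group A.

Group A, Group B, Group A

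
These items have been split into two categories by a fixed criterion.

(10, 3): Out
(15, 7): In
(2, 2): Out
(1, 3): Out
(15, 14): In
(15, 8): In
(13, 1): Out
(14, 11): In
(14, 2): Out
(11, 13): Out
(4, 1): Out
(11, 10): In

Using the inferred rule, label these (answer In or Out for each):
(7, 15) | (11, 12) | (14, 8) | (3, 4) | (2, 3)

Out, Out, In, Out, Out

One predicate separates the groups cleanly: first > second AND sum ≥ 21.
(7, 15): 7 < 15, 7+15 = 22, doesn't match → Out. (11, 12): 11 < 12, 11+12 = 23, doesn't match → Out. (14, 8): 14 > 8, 14+8 = 22, checks out → In. (3, 4): 3 < 4, 3+4 = 7, doesn't match → Out. (2, 3): 2 < 3, 2+3 = 5, doesn't match → Out.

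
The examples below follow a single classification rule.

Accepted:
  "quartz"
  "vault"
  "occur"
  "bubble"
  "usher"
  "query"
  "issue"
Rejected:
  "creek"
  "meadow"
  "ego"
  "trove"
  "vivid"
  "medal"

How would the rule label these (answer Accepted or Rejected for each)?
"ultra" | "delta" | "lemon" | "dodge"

Accepted, Rejected, Rejected, Rejected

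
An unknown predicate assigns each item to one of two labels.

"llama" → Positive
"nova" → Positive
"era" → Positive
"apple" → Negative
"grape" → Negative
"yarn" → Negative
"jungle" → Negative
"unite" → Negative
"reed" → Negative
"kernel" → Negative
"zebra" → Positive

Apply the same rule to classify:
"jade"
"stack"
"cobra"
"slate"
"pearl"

Negative, Negative, Positive, Negative, Negative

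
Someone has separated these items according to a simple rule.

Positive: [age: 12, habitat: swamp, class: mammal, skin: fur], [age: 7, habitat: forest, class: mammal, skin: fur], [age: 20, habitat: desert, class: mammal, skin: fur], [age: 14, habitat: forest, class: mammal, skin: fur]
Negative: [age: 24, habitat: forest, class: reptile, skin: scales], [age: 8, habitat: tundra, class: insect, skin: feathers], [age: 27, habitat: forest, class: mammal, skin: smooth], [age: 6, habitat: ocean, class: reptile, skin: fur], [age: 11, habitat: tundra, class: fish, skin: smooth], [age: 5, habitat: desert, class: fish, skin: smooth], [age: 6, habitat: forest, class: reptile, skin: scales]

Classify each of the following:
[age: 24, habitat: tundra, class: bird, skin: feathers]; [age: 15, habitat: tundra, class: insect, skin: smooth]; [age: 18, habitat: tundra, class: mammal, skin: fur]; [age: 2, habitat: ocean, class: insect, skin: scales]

The rule appears to be: class is mammal AND skin is fur.

Negative, Negative, Positive, Negative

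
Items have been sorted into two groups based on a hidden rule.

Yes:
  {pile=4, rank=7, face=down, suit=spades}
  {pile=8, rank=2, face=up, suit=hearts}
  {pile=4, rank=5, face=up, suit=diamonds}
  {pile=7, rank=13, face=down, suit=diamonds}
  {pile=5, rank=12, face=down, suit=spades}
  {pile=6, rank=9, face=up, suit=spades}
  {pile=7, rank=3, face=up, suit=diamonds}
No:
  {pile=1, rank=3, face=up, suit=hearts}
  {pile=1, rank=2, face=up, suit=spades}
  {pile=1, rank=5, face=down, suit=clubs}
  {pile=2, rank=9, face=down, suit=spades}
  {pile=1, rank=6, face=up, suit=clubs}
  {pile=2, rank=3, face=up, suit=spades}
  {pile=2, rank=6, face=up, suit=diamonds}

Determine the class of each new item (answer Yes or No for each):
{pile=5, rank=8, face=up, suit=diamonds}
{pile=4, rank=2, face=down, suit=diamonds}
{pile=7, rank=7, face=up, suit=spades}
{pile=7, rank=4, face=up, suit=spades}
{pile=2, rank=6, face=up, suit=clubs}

Yes, Yes, Yes, Yes, No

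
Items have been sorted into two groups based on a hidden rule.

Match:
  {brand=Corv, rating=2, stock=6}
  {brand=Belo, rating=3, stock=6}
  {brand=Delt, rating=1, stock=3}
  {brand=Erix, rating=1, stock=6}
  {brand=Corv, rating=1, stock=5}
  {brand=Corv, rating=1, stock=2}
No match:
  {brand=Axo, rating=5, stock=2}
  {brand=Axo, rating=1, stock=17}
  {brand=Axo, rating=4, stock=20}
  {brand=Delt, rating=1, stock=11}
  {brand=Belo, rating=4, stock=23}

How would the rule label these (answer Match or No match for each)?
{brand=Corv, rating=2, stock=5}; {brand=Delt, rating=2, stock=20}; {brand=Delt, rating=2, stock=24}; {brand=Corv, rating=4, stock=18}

A rule that fits every label: stock ≤ 6 AND rating ≤ 3 — true of each 'Match' example, false of each 'No match' one.
{brand=Corv, rating=2, stock=5}: stock = 5, rating = 2, matches → Match. {brand=Delt, rating=2, stock=20}: stock = 20, rating = 2, doesn't match → No match. {brand=Delt, rating=2, stock=24}: stock = 24, rating = 2, doesn't match → No match. {brand=Corv, rating=4, stock=18}: stock = 18, rating = 4, doesn't match → No match.

Match, No match, No match, No match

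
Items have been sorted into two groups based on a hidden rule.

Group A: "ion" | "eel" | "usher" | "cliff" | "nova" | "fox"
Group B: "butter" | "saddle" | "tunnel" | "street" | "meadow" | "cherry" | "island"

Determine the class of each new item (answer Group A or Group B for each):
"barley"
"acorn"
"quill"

The pattern is that an item is 'Group A' exactly when: length ≤ 5.
"barley": length 6, doesn't match → Group B.
"acorn": length 5, satisfies this → Group A.
"quill": length 5, satisfies this → Group A.

Group B, Group A, Group A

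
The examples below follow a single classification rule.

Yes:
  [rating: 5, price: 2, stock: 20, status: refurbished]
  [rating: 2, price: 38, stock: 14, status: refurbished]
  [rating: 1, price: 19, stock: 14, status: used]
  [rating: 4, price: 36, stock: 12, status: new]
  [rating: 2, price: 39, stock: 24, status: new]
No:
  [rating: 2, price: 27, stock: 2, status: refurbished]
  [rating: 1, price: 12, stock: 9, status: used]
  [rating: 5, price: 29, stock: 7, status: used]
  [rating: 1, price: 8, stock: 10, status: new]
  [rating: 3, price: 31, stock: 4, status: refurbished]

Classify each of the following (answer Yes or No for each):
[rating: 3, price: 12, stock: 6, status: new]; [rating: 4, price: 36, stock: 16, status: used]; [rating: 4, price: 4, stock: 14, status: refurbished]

No, Yes, Yes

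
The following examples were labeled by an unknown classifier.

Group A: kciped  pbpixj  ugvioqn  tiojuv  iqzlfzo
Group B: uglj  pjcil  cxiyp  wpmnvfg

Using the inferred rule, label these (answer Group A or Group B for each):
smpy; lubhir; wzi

Group B, Group A, Group B

The common property of the 'Group A' items is: length ≥ 6 AND contains 'i'. No 'Group B' item has it.
smpy: length 4, no 'i', fails the rule → Group B. lubhir: length 6, has 'i', fits → Group A. wzi: length 3, has 'i', fails the rule → Group B.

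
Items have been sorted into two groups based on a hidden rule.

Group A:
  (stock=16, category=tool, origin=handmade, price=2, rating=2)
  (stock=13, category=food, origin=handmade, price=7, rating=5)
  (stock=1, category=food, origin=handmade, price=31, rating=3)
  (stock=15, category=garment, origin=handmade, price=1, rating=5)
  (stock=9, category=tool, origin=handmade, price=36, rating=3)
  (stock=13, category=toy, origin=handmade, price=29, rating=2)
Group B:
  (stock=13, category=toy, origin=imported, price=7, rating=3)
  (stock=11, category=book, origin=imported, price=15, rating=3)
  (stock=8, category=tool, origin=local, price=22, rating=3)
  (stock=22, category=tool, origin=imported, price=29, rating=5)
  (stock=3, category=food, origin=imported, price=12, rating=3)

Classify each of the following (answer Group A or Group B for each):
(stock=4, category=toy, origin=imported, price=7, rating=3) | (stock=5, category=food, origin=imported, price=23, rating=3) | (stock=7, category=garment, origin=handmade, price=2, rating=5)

Checking candidate rules against both groups, what survives is: origin is handmade.
(stock=4, category=toy, origin=imported, price=7, rating=3): Group B (origin is imported). (stock=5, category=food, origin=imported, price=23, rating=3): Group B (origin is imported). (stock=7, category=garment, origin=handmade, price=2, rating=5): Group A (origin is handmade).

Group B, Group B, Group A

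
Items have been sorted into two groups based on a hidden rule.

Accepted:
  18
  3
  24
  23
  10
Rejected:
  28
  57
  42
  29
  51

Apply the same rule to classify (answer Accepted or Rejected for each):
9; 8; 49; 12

'Accepted' ⟺ at most 24.
9 → 9 ≤ 24 → Accepted. 8 → 8 ≤ 24 → Accepted. 49 → 49 > 24 → Rejected. 12 → 12 ≤ 24 → Accepted.

Accepted, Accepted, Rejected, Accepted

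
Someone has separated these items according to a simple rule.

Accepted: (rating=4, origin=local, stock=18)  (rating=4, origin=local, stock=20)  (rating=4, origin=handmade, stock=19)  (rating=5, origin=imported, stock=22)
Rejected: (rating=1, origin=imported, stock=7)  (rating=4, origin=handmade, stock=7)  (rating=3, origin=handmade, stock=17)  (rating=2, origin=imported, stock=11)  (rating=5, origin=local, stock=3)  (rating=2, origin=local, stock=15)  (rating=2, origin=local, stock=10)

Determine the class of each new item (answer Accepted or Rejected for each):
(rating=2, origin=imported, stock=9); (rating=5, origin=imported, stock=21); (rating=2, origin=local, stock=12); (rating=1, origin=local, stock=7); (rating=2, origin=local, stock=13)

Rejected, Accepted, Rejected, Rejected, Rejected

A rule that fits every label: stock ≥ 18 — true of each 'Accepted' example, false of each 'Rejected' one.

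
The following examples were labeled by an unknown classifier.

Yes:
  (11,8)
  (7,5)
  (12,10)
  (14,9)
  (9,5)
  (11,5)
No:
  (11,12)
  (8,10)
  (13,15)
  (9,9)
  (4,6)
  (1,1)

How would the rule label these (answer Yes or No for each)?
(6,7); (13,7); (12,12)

No, Yes, No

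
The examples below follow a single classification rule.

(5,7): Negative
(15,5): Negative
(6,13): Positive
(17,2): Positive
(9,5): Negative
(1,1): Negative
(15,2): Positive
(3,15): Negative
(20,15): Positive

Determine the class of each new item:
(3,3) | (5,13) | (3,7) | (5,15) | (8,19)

Negative, Negative, Negative, Negative, Positive

The distinguishing property — sum is odd — holds for all the 'Positive' cases and none of the 'Negative' cases.
(3,3) → 3+3 = 6 → Negative.
(5,13) → 5+13 = 18 → Negative.
(3,7) → 3+7 = 10 → Negative.
(5,15) → 5+15 = 20 → Negative.
(8,19) → 8+19 = 27 → Positive.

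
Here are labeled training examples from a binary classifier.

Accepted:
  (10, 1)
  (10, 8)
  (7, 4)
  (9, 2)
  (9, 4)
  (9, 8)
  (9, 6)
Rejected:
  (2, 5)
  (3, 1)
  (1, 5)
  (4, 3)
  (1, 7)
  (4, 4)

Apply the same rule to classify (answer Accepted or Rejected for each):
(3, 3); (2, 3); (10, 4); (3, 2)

Rejected, Rejected, Accepted, Rejected

The pattern is that an item is 'Accepted' exactly when: sum ≥ 11.
(3, 3) → 3+3 = 6 → Rejected.
(2, 3) → 2+3 = 5 → Rejected.
(10, 4) → 10+4 = 14 → Accepted.
(3, 2) → 3+2 = 5 → Rejected.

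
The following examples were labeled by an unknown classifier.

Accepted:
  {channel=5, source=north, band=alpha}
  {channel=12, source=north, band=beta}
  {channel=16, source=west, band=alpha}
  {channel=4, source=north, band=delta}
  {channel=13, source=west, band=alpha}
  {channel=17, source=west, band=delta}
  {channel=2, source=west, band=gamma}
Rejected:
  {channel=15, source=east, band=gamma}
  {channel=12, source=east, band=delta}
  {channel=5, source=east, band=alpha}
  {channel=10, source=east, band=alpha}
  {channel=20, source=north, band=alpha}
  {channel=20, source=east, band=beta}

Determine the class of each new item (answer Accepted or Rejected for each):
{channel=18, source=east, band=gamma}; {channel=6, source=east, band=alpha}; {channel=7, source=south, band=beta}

Rejected, Rejected, Accepted

Every 'Accepted' example satisfies: source is not east AND channel ≤ 17. None of the 'Rejected' examples do.
{channel=18, source=east, band=gamma}: source is east, channel = 18 — fails this test, so Rejected.
{channel=6, source=east, band=alpha}: source is east, channel = 6 — fails this test, so Rejected.
{channel=7, source=south, band=beta}: source is south, channel = 7 — has this property, so Accepted.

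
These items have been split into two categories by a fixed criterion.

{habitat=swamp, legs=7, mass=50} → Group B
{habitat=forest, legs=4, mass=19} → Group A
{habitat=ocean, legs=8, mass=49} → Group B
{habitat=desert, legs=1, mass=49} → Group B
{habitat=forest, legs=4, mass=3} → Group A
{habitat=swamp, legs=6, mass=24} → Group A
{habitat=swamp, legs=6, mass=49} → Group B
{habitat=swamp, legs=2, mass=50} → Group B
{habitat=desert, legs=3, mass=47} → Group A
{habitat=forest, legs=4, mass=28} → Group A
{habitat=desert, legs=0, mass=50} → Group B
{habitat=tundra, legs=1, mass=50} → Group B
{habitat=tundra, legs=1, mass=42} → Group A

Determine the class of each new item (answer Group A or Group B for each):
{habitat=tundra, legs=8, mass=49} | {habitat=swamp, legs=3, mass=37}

Group B, Group A

One predicate separates the groups cleanly: mass ≤ 47.
{habitat=tundra, legs=8, mass=49}: Group B (mass = 49).
{habitat=swamp, legs=3, mass=37}: Group A (mass = 37).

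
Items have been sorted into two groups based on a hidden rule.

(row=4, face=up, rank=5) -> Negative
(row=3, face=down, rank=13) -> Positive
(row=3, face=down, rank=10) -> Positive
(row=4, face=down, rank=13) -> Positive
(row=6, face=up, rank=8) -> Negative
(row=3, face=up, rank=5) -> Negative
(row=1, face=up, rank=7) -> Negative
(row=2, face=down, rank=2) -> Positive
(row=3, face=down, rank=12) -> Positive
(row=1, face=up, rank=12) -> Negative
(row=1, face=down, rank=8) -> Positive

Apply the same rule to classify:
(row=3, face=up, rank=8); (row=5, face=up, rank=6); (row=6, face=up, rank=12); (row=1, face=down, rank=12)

The distinguishing property — face is down — holds for all the 'Positive' cases and none of the 'Negative' cases.

Negative, Negative, Negative, Positive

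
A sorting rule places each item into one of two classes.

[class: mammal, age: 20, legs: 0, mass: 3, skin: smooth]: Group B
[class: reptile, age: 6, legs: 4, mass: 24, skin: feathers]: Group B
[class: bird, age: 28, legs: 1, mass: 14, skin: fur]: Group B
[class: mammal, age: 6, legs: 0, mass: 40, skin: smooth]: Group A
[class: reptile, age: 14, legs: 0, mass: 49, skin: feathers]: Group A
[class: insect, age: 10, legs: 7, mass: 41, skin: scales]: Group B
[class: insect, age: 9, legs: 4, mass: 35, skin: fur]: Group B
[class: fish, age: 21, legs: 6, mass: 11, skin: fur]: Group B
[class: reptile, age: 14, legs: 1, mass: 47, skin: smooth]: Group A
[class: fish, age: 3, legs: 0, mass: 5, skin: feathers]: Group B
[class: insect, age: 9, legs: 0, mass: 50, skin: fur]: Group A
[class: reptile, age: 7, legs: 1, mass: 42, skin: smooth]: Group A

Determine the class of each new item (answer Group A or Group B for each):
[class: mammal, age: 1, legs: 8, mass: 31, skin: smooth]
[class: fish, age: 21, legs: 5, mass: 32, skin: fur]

Group B, Group B

The distinguishing property — legs ≤ 1 AND mass ≥ 24 — holds for all the 'Group A' cases and none of the 'Group B' cases.
[class: mammal, age: 1, legs: 8, mass: 31, skin: smooth]: legs = 8, mass = 31 — does not fit, so Group B. [class: fish, age: 21, legs: 5, mass: 32, skin: fur]: legs = 5, mass = 32 — does not fit, so Group B.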